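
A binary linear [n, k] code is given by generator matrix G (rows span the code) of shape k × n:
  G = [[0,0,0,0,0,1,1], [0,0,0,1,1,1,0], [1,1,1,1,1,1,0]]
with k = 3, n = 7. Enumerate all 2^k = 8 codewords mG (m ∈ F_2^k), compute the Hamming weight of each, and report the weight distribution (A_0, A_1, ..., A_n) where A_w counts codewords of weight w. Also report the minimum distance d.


Weight distribution: A_0 = 1, A_2 = 1, A_3 = 3, A_5 = 1, A_6 = 2. Minimum distance d = 2.

Enumerate all 2^3 = 8 messages m ∈ F_2^3.
For each, compute codeword c = mG in F_2^7, then tally its weight.
  m = 000 → c = 0000000, weight = 0.
  m = 100 → c = 0000011, weight = 2.
  m = 010 → c = 0001110, weight = 3.
  m = 110 → c = 0001101, weight = 3.
  m = 001 → c = 1111110, weight = 6.
  m = 101 → c = 1111101, weight = 6.
  m = 011 → c = 1110000, weight = 3.
  m = 111 → c = 1110011, weight = 5.
Tally weights:
  weight 0: 1 codewords.
  weight 2: 1 codewords.
  weight 3: 3 codewords.
  weight 5: 1 codewords.
  weight 6: 2 codewords.
Minimum distance d = smallest w > 0 with A_w > 0 = 2.
Sanity: Σ A_w = 8 = 2^3 = 8 ✓.


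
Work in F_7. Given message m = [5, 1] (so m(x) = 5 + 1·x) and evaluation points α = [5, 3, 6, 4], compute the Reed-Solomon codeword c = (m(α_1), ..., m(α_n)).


c = [3, 1, 4, 2]

Message polynomial: m(x) = 5 + 1·x (mod 7).
For each evaluation point α_i, compute m(α_i) mod 7:
  α_1 = 5: Horner steps 1 → 3, so m(5) = 3.
  α_2 = 3: Horner steps 1 → 1, so m(3) = 1.
  α_3 = 6: Horner steps 1 → 4, so m(6) = 4.
  α_4 = 4: Horner steps 1 → 2, so m(4) = 2.
Codeword c = [3, 1, 4, 2] ∈ F_7^4.


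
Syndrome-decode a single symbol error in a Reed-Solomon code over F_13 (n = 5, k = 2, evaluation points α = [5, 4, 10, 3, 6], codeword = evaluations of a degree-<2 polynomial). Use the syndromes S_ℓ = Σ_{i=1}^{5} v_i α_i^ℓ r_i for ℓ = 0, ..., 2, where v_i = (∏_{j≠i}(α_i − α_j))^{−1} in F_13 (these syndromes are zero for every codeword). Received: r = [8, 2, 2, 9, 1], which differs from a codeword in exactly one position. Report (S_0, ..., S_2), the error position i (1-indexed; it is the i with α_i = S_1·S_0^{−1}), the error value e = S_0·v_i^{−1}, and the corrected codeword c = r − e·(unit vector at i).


S = (2, 7, 5), error at position 3, error magnitude e = 3, c = [8, 2, 12, 9, 1].

Step 1: column multipliers v_i = (∏_{j≠i}(α_i − α_j))^{−1} mod 13.
  i = 1 (α = 5): (5−4)(5−10)(5−3)(5−6) = 1·(−5)·2·(−1) = 10 ≡ 10, so v_1 = 10^{−1} = 4 (mod 13).
  i = 2 (α = 4): (4−5)(4−10)(4−3)(4−6) = (−1)·(−6)·1·(−2) = −12 ≡ 1, so v_2 = 1^{−1} = 1 (mod 13).
  i = 3 (α = 10): (10−5)(10−4)(10−3)(10−6) = 5·6·7·4 = 840 ≡ 8, so v_3 = 8^{−1} = 5 (mod 13).
  i = 4 (α = 3): (3−5)(3−4)(3−10)(3−6) = (−2)·(−1)·(−7)·(−3) = 42 ≡ 3, so v_4 = 3^{−1} = 9 (mod 13).
  i = 5 (α = 6): (6−5)(6−4)(6−10)(6−3) = 1·2·(−4)·3 = −24 ≡ 2, so v_5 = 2^{−1} = 7 (mod 13).
  v = [4, 1, 5, 9, 7].
Step 2: syndromes of r = [8, 2, 2, 9, 1] (all sums mod 13).
  S_0 = Σ v_i r_i = 4·8 + 1·2 + 5·2 + 9·9 + 7·1 = 132 ≡ 2.
  S_1 = Σ v_i α_i r_i = 4·5·8 + 1·4·2 + 5·10·2 + 9·3·9 + 7·6·1 = 553 ≡ 7.
  α_i^2 mod 13 = [12, 3, 9, 9, 10].
  S_2 = Σ v_i α_i^2 r_i = 4·12·8 + 1·3·2 + 5·9·2 + 9·9·9 + 7·10·1 = 1279 ≡ 5.
  S = (2, 7, 5) ≠ 0, so r is not a codeword (an error is present).
Step 3: locate the error. For a single error e at position i, S_ℓ = v_i·e·α_i^ℓ, so α_err = S_1/S_0.
  S_0^{−1} = 2^{−1} = 7 (mod 13), so α_err = 7·7 = 49 ≡ 10 = α_3. Error position i = 3.
  Consistency check: S_2/S_1 = 5·2 = 10 ≡ 10 = α_err ✓ (single-error assumption holds).
Step 4: error magnitude e = S_0/v_3 = S_0·∏_{j≠3}(α_3 − α_j) = 2·8 = 16 ≡ 3 (mod 13).
Step 5: correct position 3: c_3 = r_3 − e = 2 − 3 ≡ 12 (mod 13). Hence c = [8, 2, 12, 9, 1].
  Check: interpolating c through the α_i gives m(x) = 4 + 6·x (degree < 2) with m(α_i) = c_i for every i, so c is indeed a codeword.


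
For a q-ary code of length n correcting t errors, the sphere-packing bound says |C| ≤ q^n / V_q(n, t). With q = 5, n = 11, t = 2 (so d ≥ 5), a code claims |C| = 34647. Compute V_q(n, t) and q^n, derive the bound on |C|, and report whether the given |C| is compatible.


V_q(n, t) = 925, q^n = 48828125, Hamming bound = 52787, |C| = 34647 ≤ bound (satisfied).

Step 1: Compute V_q(n, t) = Σ_{j=0}^2 C(n, j) (q−1)^j.
  j = 0: C(11,0)·(4)^0 = 1·1 = 1.
  j = 1: C(11,1)·(4)^1 = 11·4 = 44.
  j = 2: C(11,2)·(4)^2 = 55·16 = 880.
  V_q(n, t) = 1 + 44 + 880 = 925.
Step 2: q^n = 5^11 = 48828125.
Step 3: Hamming bound ⌊q^n / V_q(n,t)⌋ = ⌊48828125/925⌋ = 52787.
Step 4: Compare |C| = 34647 to 52787: satisfied.
The claimed |C| lies below the Hamming bound.


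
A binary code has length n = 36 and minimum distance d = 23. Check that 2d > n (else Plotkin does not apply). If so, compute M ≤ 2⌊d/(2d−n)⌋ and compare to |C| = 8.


Plotkin bound M ≤ 4; given |C| = 8 > bound (violated).

Check applicability: 2d = 46, n = 36.
2d − n = 10 > 0, so Plotkin applies.
Compute d/(2d−n) = 23/10 ≈ 2.3000.
⌊d/(2d−n)⌋ = 2.
Plotkin bound: M ≤ 2·2 = 4.
Given |C| = 8, check: VIOLATED.
This |C| is above the Plotkin bound, so no binary code with n = 36, d = 23 and 8 codewords exists.


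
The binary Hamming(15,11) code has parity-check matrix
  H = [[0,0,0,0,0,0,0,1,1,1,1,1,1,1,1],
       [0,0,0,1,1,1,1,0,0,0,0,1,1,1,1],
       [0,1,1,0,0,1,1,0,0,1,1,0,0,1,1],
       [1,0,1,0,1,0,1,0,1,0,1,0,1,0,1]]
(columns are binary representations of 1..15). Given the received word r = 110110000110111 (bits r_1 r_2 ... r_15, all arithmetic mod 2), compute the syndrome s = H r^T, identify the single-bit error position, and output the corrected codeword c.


s = (1, 1, 1, 1)^T, error position = 15, corrected codeword c = 110110000110110

Compute s = H r^T mod 2 one row at a time:
  s_1 = 0 + 0 + 1 + 1 + 0 + 1 + 1 + 1 = 5 ≡ 1 (mod 2).
  s_2 = 1 + 1 + 0 + 0 + 0 + 1 + 1 + 1 = 5 ≡ 1 (mod 2).
  s_3 = 1 + 0 + 0 + 0 + 1 + 1 + 1 + 1 = 5 ≡ 1 (mod 2).
  s_4 = 1 + 0 + 1 + 0 + 0 + 1 + 1 + 1 = 5 ≡ 1 (mod 2).
s = (1, 1, 1, 1)^T — this equals column 15 of H (binary 1111), so error is at position 15.
Correct: flip bit 15 of r = 110110000110111 to get c = 110110000110110.


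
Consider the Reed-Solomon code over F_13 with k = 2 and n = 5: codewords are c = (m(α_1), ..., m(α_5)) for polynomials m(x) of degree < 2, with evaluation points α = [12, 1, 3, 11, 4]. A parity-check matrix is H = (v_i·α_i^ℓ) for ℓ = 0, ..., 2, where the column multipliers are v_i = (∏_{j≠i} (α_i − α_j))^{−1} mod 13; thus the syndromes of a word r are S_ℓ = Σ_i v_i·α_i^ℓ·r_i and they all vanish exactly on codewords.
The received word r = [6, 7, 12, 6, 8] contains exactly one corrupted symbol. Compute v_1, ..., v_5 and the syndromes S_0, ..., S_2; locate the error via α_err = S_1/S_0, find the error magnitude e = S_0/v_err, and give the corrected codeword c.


S = (9, 4, 9), error at position 1, error magnitude e = 4, c = [2, 7, 12, 6, 8].

Step 1: column multipliers v_i = (∏_{j≠i}(α_i − α_j))^{−1} mod 13.
  i = 1 (α = 12): (12−1)(12−3)(12−11)(12−4) = 11·9·1·8 = 792 ≡ 12, so v_1 = 12^{−1} = 12 (mod 13).
  i = 2 (α = 1): (1−12)(1−3)(1−11)(1−4) = (−11)·(−2)·(−10)·(−3) = 660 ≡ 10, so v_2 = 10^{−1} = 4 (mod 13).
  i = 3 (α = 3): (3−12)(3−1)(3−11)(3−4) = (−9)·2·(−8)·(−1) = −144 ≡ 12, so v_3 = 12^{−1} = 12 (mod 13).
  i = 4 (α = 11): (11−12)(11−1)(11−3)(11−4) = (−1)·10·8·7 = −560 ≡ 12, so v_4 = 12^{−1} = 12 (mod 13).
  i = 5 (α = 4): (4−12)(4−1)(4−3)(4−11) = (−8)·3·1·(−7) = 168 ≡ 12, so v_5 = 12^{−1} = 12 (mod 13).
  v = [12, 4, 12, 12, 12].
Step 2: syndromes of r = [6, 7, 12, 6, 8] (all sums mod 13).
  S_0 = Σ v_i r_i = 12·6 + 4·7 + 12·12 + 12·6 + 12·8 = 412 ≡ 9.
  S_1 = Σ v_i α_i r_i = 12·12·6 + 4·1·7 + 12·3·12 + 12·11·6 + 12·4·8 = 2500 ≡ 4.
  α_i^2 mod 13 = [1, 1, 9, 4, 3].
  S_2 = Σ v_i α_i^2 r_i = 12·1·6 + 4·1·7 + 12·9·12 + 12·4·6 + 12·3·8 = 1972 ≡ 9.
  S = (9, 4, 9) ≠ 0, so r is not a codeword (an error is present).
Step 3: locate the error. For a single error e at position i, S_ℓ = v_i·e·α_i^ℓ, so α_err = S_1/S_0.
  S_0^{−1} = 9^{−1} = 3 (mod 13), so α_err = 4·3 = 12 ≡ 12 = α_1. Error position i = 1.
  Consistency check: S_2/S_1 = 9·10 = 90 ≡ 12 = α_err ✓ (single-error assumption holds).
Step 4: error magnitude e = S_0/v_1 = S_0·∏_{j≠1}(α_1 − α_j) = 9·12 = 108 ≡ 4 (mod 13).
Step 5: correct position 1: c_1 = r_1 − e = 6 − 4 ≡ 2 (mod 13). Hence c = [2, 7, 12, 6, 8].
  Check: interpolating c through the α_i gives m(x) = 11 + 9·x (degree < 2) with m(α_i) = c_i for every i, so c is indeed a codeword.


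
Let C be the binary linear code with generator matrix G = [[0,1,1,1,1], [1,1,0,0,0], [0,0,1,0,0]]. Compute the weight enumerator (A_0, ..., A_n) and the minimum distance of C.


Weight distribution: A_0 = 1, A_1 = 1, A_2 = 1, A_3 = 3, A_4 = 2. Minimum distance d = 1.

Enumerate all 2^3 = 8 messages m ∈ F_2^3.
For each, compute codeword c = mG in F_2^5, then tally its weight.
  m = 000 → c = 00000, weight = 0.
  m = 100 → c = 01111, weight = 4.
  m = 010 → c = 11000, weight = 2.
  m = 110 → c = 10111, weight = 4.
  m = 001 → c = 00100, weight = 1.
  m = 101 → c = 01011, weight = 3.
  m = 011 → c = 11100, weight = 3.
  m = 111 → c = 10011, weight = 3.
Tally weights:
  weight 0: 1 codewords.
  weight 1: 1 codewords.
  weight 2: 1 codewords.
  weight 3: 3 codewords.
  weight 4: 2 codewords.
Minimum distance d = smallest w > 0 with A_w > 0 = 1.
Sanity: Σ A_w = 8 = 2^3 = 8 ✓.


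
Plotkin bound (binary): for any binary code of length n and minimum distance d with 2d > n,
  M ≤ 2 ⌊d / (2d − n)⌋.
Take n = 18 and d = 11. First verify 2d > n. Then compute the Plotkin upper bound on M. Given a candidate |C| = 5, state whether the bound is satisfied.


Plotkin bound M ≤ 4; given |C| = 5 > bound (violated).

Check applicability: 2d = 22, n = 18.
2d − n = 4 > 0, so Plotkin applies.
Compute d/(2d−n) = 11/4 ≈ 2.7500.
⌊d/(2d−n)⌋ = 2.
Plotkin bound: M ≤ 2·2 = 4.
Given |C| = 5, check: VIOLATED.
This |C| is above the Plotkin bound, so no binary code with n = 18, d = 11 and 5 codewords exists.


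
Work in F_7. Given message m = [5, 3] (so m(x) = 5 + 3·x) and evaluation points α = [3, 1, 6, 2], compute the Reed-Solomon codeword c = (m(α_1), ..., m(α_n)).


c = [0, 1, 2, 4]

Message polynomial: m(x) = 5 + 3·x (mod 7).
For each evaluation point α_i, compute m(α_i) mod 7:
  α_1 = 3: Horner steps 3 → 0, so m(3) = 0.
  α_2 = 1: Horner steps 3 → 1, so m(1) = 1.
  α_3 = 6: Horner steps 3 → 2, so m(6) = 2.
  α_4 = 2: Horner steps 3 → 4, so m(2) = 4.
Codeword c = [0, 1, 2, 4] ∈ F_7^4.


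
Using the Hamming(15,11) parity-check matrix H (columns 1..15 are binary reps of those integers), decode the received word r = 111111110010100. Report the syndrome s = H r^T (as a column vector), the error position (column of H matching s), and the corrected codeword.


s = (1, 1, 1, 0)^T, error position = 14, corrected codeword c = 111111110010110

Compute s = H r^T mod 2 one row at a time:
  s_1 = 1 + 0 + 0 + 1 + 0 + 1 + 0 + 0 = 3 ≡ 1 (mod 2).
  s_2 = 1 + 1 + 1 + 1 + 0 + 1 + 0 + 0 = 5 ≡ 1 (mod 2).
  s_3 = 1 + 1 + 1 + 1 + 0 + 1 + 0 + 0 = 5 ≡ 1 (mod 2).
  s_4 = 1 + 1 + 1 + 1 + 0 + 1 + 1 + 0 = 6 ≡ 0 (mod 2).
s = (1, 1, 1, 0)^T — this equals column 14 of H (binary 1110), so error is at position 14.
Correct: flip bit 14 of r = 111111110010100 to get c = 111111110010110.


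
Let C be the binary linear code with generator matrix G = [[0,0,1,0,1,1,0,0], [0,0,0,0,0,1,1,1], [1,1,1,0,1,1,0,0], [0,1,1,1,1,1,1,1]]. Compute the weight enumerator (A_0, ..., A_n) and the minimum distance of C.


Weight distribution: A_0 = 1, A_2 = 1, A_3 = 4, A_4 = 5, A_5 = 2, A_6 = 1, A_7 = 2. Minimum distance d = 2.

Enumerate all 2^4 = 16 messages m ∈ F_2^4.
For each, compute codeword c = mG in F_2^8, then tally its weight.
  m = 0000 → c = 00000000, weight = 0.
  m = 1000 → c = 00101100, weight = 3.
  m = 0100 → c = 00000111, weight = 3.
  m = 1100 → c = 00101011, weight = 4.
  m = 0010 → c = 11101100, weight = 5.
  m = 1010 → c = 11000000, weight = 2.
  m = 0110 → c = 11101011, weight = 6.
  m = 1110 → c = 11000111, weight = 5.
  m = 0001 → c = 01111111, weight = 7.
  m = 1001 → c = 01010011, weight = 4.
  m = 0101 → c = 01111000, weight = 4.
  m = 1101 → c = 01010100, weight = 3.
  m = 0011 → c = 10010011, weight = 4.
  m = 1011 → c = 10111111, weight = 7.
  m = 0111 → c = 10010100, weight = 3.
  m = 1111 → c = 10111000, weight = 4.
Tally weights:
  weight 0: 1 codewords.
  weight 2: 1 codewords.
  weight 3: 4 codewords.
  weight 4: 5 codewords.
  weight 5: 2 codewords.
  weight 6: 1 codewords.
  weight 7: 2 codewords.
Minimum distance d = smallest w > 0 with A_w > 0 = 2.
Sanity: Σ A_w = 16 = 2^4 = 16 ✓.


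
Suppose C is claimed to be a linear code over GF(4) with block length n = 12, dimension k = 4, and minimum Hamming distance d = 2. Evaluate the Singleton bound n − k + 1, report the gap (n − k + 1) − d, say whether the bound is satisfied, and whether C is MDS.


Singleton RHS = n − k + 1 = 9, slack = 7, bound satisfied, not MDS.

Singleton bound: d ≤ n − k + 1.
Here n = 12, k = 4, so n − k + 1 = 9.
Given d = 2, check d ≤ 9: YES.
Slack = (n − k + 1) − d = 7.
The code is NOT MDS (slack = 7 > 0).
Description: the claimed parameters are [12, 4, 2]_4; such a code would be non-MDS.


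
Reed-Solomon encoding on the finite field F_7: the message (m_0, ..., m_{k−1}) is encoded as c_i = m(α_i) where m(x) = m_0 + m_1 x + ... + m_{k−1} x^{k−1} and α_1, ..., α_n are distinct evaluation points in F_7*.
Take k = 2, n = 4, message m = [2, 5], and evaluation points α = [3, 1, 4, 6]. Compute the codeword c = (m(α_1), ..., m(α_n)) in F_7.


c = [3, 0, 1, 4]

Message polynomial: m(x) = 2 + 5·x (mod 7).
For each evaluation point α_i, compute m(α_i) mod 7:
  α_1 = 3: Horner steps 5 → 3, so m(3) = 3.
  α_2 = 1: Horner steps 5 → 0, so m(1) = 0.
  α_3 = 4: Horner steps 5 → 1, so m(4) = 1.
  α_4 = 6: Horner steps 5 → 4, so m(6) = 4.
Codeword c = [3, 0, 1, 4] ∈ F_7^4.


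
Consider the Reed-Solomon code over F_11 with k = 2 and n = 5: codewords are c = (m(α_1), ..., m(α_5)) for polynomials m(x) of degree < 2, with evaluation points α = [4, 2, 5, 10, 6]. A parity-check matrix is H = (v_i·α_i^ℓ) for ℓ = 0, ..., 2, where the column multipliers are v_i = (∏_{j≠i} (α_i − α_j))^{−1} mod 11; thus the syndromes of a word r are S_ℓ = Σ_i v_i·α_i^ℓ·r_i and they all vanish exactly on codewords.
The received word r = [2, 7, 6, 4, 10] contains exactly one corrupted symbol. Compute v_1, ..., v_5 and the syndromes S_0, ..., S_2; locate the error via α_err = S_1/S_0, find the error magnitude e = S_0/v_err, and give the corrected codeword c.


S = (7, 3, 6), error at position 2, error magnitude e = 2, c = [2, 5, 6, 4, 10].

Step 1: column multipliers v_i = (∏_{j≠i}(α_i − α_j))^{−1} mod 11.
  i = 1 (α = 4): (4−2)(4−5)(4−10)(4−6) = 2·(−1)·(−6)·(−2) = −24 ≡ 9, so v_1 = 9^{−1} = 5 (mod 11).
  i = 2 (α = 2): (2−4)(2−5)(2−10)(2−6) = (−2)·(−3)·(−8)·(−4) = 192 ≡ 5, so v_2 = 5^{−1} = 9 (mod 11).
  i = 3 (α = 5): (5−4)(5−2)(5−10)(5−6) = 1·3·(−5)·(−1) = 15 ≡ 4, so v_3 = 4^{−1} = 3 (mod 11).
  i = 4 (α = 10): (10−4)(10−2)(10−5)(10−6) = 6·8·5·4 = 960 ≡ 3, so v_4 = 3^{−1} = 4 (mod 11).
  i = 5 (α = 6): (6−4)(6−2)(6−5)(6−10) = 2·4·1·(−4) = −32 ≡ 1, so v_5 = 1^{−1} = 1 (mod 11).
  v = [5, 9, 3, 4, 1].
Step 2: syndromes of r = [2, 7, 6, 4, 10] (all sums mod 11).
  S_0 = Σ v_i r_i = 5·2 + 9·7 + 3·6 + 4·4 + 1·10 = 117 ≡ 7.
  S_1 = Σ v_i α_i r_i = 5·4·2 + 9·2·7 + 3·5·6 + 4·10·4 + 1·6·10 = 476 ≡ 3.
  α_i^2 mod 11 = [5, 4, 3, 1, 3].
  S_2 = Σ v_i α_i^2 r_i = 5·5·2 + 9·4·7 + 3·3·6 + 4·1·4 + 1·3·10 = 402 ≡ 6.
  S = (7, 3, 6) ≠ 0, so r is not a codeword (an error is present).
Step 3: locate the error. For a single error e at position i, S_ℓ = v_i·e·α_i^ℓ, so α_err = S_1/S_0.
  S_0^{−1} = 7^{−1} = 8 (mod 11), so α_err = 3·8 = 24 ≡ 2 = α_2. Error position i = 2.
  Consistency check: S_2/S_1 = 6·4 = 24 ≡ 2 = α_err ✓ (single-error assumption holds).
Step 4: error magnitude e = S_0/v_2 = S_0·∏_{j≠2}(α_2 − α_j) = 7·5 = 35 ≡ 2 (mod 11).
Step 5: correct position 2: c_2 = r_2 − e = 7 − 2 ≡ 5 (mod 11). Hence c = [2, 5, 6, 4, 10].
  Check: interpolating c through the α_i gives m(x) = 8 + 4·x (degree < 2) with m(α_i) = c_i for every i, so c is indeed a codeword.


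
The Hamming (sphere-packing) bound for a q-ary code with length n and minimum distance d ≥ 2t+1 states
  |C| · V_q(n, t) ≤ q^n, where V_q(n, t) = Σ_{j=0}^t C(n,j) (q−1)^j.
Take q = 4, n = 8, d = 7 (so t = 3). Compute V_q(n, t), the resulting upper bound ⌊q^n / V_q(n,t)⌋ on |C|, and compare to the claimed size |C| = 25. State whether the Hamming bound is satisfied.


V_q(n, t) = 1789, q^n = 65536, Hamming bound = 36, |C| = 25 ≤ bound (satisfied).

Step 1: Compute V_q(n, t) = Σ_{j=0}^3 C(n, j) (q−1)^j.
  j = 0: C(8,0)·(3)^0 = 1·1 = 1.
  j = 1: C(8,1)·(3)^1 = 8·3 = 24.
  j = 2: C(8,2)·(3)^2 = 28·9 = 252.
  j = 3: C(8,3)·(3)^3 = 56·27 = 1512.
  V_q(n, t) = 1 + 24 + 252 + 1512 = 1789.
Step 2: q^n = 4^8 = 65536.
Step 3: Hamming bound ⌊q^n / V_q(n,t)⌋ = ⌊65536/1789⌋ = 36.
Step 4: Compare |C| = 25 to 36: satisfied.
The claimed |C| lies below the Hamming bound.


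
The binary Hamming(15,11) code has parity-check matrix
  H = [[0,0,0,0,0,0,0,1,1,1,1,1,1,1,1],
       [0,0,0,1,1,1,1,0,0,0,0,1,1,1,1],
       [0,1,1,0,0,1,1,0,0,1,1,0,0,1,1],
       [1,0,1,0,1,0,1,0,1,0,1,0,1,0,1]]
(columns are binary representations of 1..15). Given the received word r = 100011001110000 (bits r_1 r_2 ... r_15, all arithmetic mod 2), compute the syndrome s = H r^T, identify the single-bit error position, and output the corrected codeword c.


s = (1, 0, 1, 0)^T, error position = 10, corrected codeword c = 100011001010000

Compute s = H r^T mod 2 one row at a time:
  s_1 = 0 + 1 + 1 + 1 + 0 + 0 + 0 + 0 = 3 ≡ 1 (mod 2).
  s_2 = 0 + 1 + 1 + 0 + 0 + 0 + 0 + 0 = 2 ≡ 0 (mod 2).
  s_3 = 0 + 0 + 1 + 0 + 1 + 1 + 0 + 0 = 3 ≡ 1 (mod 2).
  s_4 = 1 + 0 + 1 + 0 + 1 + 1 + 0 + 0 = 4 ≡ 0 (mod 2).
s = (1, 0, 1, 0)^T — this equals column 10 of H (binary 1010), so error is at position 10.
Correct: flip bit 10 of r = 100011001110000 to get c = 100011001010000.


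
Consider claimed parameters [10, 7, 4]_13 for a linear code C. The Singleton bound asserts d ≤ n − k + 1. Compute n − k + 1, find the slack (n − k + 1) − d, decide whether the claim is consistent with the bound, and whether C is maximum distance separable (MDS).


Singleton RHS = n − k + 1 = 4, slack = 0, bound satisfied, MDS.

Singleton bound: d ≤ n − k + 1.
Here n = 10, k = 7, so n − k + 1 = 4.
Given d = 4, check d ≤ 4: YES.
Slack = (n − k + 1) − d = 0.
The code is MDS (slack = 0).
Description: the claimed parameters are [10, 7, 4]_13; such a code would be MDS (meets Singleton bound).


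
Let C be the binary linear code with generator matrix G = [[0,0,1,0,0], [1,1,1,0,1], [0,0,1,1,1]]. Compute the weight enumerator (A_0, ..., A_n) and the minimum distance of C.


Weight distribution: A_0 = 1, A_1 = 1, A_2 = 1, A_3 = 3, A_4 = 2. Minimum distance d = 1.

Enumerate all 2^3 = 8 messages m ∈ F_2^3.
For each, compute codeword c = mG in F_2^5, then tally its weight.
  m = 000 → c = 00000, weight = 0.
  m = 100 → c = 00100, weight = 1.
  m = 010 → c = 11101, weight = 4.
  m = 110 → c = 11001, weight = 3.
  m = 001 → c = 00111, weight = 3.
  m = 101 → c = 00011, weight = 2.
  m = 011 → c = 11010, weight = 3.
  m = 111 → c = 11110, weight = 4.
Tally weights:
  weight 0: 1 codewords.
  weight 1: 1 codewords.
  weight 2: 1 codewords.
  weight 3: 3 codewords.
  weight 4: 2 codewords.
Minimum distance d = smallest w > 0 with A_w > 0 = 1.
Sanity: Σ A_w = 8 = 2^3 = 8 ✓.


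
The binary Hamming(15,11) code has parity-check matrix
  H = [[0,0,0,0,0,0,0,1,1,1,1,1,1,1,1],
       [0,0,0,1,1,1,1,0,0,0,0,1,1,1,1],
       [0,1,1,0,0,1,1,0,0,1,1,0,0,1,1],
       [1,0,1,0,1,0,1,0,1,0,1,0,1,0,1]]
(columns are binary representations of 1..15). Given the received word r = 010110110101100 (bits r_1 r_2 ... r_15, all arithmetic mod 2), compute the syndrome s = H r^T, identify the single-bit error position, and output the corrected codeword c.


s = (0, 1, 1, 1)^T, error position = 7, corrected codeword c = 010110010101100

Compute s = H r^T mod 2 one row at a time:
  s_1 = 1 + 0 + 1 + 0 + 1 + 1 + 0 + 0 = 4 ≡ 0 (mod 2).
  s_2 = 1 + 1 + 0 + 1 + 1 + 1 + 0 + 0 = 5 ≡ 1 (mod 2).
  s_3 = 1 + 0 + 0 + 1 + 1 + 0 + 0 + 0 = 3 ≡ 1 (mod 2).
  s_4 = 0 + 0 + 1 + 1 + 0 + 0 + 1 + 0 = 3 ≡ 1 (mod 2).
s = (0, 1, 1, 1)^T — this equals column 7 of H (binary 0111), so error is at position 7.
Correct: flip bit 7 of r = 010110110101100 to get c = 010110010101100.


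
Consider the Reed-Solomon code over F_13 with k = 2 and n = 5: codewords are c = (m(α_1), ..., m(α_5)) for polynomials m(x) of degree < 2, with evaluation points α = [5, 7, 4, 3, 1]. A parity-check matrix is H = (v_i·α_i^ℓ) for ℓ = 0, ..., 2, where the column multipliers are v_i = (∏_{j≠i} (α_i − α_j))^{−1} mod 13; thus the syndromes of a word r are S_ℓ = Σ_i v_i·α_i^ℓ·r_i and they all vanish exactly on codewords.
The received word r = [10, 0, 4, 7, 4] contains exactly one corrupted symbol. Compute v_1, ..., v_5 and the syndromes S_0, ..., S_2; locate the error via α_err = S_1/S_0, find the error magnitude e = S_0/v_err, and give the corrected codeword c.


S = (6, 11, 5), error at position 3, error magnitude e = 2, c = [10, 0, 2, 7, 4].

Step 1: column multipliers v_i = (∏_{j≠i}(α_i − α_j))^{−1} mod 13.
  i = 1 (α = 5): (5−7)(5−4)(5−3)(5−1) = (−2)·1·2·4 = −16 ≡ 10, so v_1 = 10^{−1} = 4 (mod 13).
  i = 2 (α = 7): (7−5)(7−4)(7−3)(7−1) = 2·3·4·6 = 144 ≡ 1, so v_2 = 1^{−1} = 1 (mod 13).
  i = 3 (α = 4): (4−5)(4−7)(4−3)(4−1) = (−1)·(−3)·1·3 = 9 ≡ 9, so v_3 = 9^{−1} = 3 (mod 13).
  i = 4 (α = 3): (3−5)(3−7)(3−4)(3−1) = (−2)·(−4)·(−1)·2 = −16 ≡ 10, so v_4 = 10^{−1} = 4 (mod 13).
  i = 5 (α = 1): (1−5)(1−7)(1−4)(1−3) = (−4)·(−6)·(−3)·(−2) = 144 ≡ 1, so v_5 = 1^{−1} = 1 (mod 13).
  v = [4, 1, 3, 4, 1].
Step 2: syndromes of r = [10, 0, 4, 7, 4] (all sums mod 13).
  S_0 = Σ v_i r_i = 4·10 + 1·0 + 3·4 + 4·7 + 1·4 = 84 ≡ 6.
  S_1 = Σ v_i α_i r_i = 4·5·10 + 1·7·0 + 3·4·4 + 4·3·7 + 1·1·4 = 336 ≡ 11.
  α_i^2 mod 13 = [12, 10, 3, 9, 1].
  S_2 = Σ v_i α_i^2 r_i = 4·12·10 + 1·10·0 + 3·3·4 + 4·9·7 + 1·1·4 = 772 ≡ 5.
  S = (6, 11, 5) ≠ 0, so r is not a codeword (an error is present).
Step 3: locate the error. For a single error e at position i, S_ℓ = v_i·e·α_i^ℓ, so α_err = S_1/S_0.
  S_0^{−1} = 6^{−1} = 11 (mod 13), so α_err = 11·11 = 121 ≡ 4 = α_3. Error position i = 3.
  Consistency check: S_2/S_1 = 5·6 = 30 ≡ 4 = α_err ✓ (single-error assumption holds).
Step 4: error magnitude e = S_0/v_3 = S_0·∏_{j≠3}(α_3 − α_j) = 6·9 = 54 ≡ 2 (mod 13).
Step 5: correct position 3: c_3 = r_3 − e = 4 − 2 ≡ 2 (mod 13). Hence c = [10, 0, 2, 7, 4].
  Check: interpolating c through the α_i gives m(x) = 9 + 8·x (degree < 2) with m(α_i) = c_i for every i, so c is indeed a codeword.


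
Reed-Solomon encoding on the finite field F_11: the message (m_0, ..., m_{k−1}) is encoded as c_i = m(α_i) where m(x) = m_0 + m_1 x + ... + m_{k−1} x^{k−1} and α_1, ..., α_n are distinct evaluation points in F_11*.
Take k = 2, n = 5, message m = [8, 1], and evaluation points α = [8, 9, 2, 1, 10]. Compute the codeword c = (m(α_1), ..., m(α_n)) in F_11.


c = [5, 6, 10, 9, 7]

Message polynomial: m(x) = 8 + 1·x (mod 11).
For each evaluation point α_i, compute m(α_i) mod 11:
  α_1 = 8: Horner steps 1 → 5, so m(8) = 5.
  α_2 = 9: Horner steps 1 → 6, so m(9) = 6.
  α_3 = 2: Horner steps 1 → 10, so m(2) = 10.
  α_4 = 1: Horner steps 1 → 9, so m(1) = 9.
  α_5 = 10: Horner steps 1 → 7, so m(10) = 7.
Codeword c = [5, 6, 10, 9, 7] ∈ F_11^5.


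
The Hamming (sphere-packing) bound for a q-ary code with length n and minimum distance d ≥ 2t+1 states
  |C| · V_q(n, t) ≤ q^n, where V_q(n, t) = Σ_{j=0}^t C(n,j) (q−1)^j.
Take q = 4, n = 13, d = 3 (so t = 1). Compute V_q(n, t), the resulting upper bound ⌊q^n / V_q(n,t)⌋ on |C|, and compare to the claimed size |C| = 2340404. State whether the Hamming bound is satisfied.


V_q(n, t) = 40, q^n = 67108864, Hamming bound = 1677721, |C| = 2340404 > bound (violated).

Step 1: Compute V_q(n, t) = Σ_{j=0}^1 C(n, j) (q−1)^j.
  j = 0: C(13,0)·(3)^0 = 1·1 = 1.
  j = 1: C(13,1)·(3)^1 = 13·3 = 39.
  V_q(n, t) = 1 + 39 = 40.
Step 2: q^n = 4^13 = 67108864.
Step 3: Hamming bound ⌊q^n / V_q(n,t)⌋ = ⌊67108864/40⌋ = 1677721.
Step 4: Compare |C| = 2340404 to 1677721: violated.
The claimed |C| lies above the Hamming bound, so no 4-ary code of length 13 with d ≥ 3 can have 2340404 codewords.


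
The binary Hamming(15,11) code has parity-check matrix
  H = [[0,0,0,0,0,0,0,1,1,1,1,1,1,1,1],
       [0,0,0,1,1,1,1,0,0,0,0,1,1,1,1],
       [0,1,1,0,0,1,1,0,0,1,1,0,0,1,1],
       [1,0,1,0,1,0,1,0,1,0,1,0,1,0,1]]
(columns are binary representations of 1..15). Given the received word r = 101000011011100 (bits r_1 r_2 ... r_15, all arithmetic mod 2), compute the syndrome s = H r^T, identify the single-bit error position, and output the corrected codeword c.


s = (1, 0, 0, 1)^T, error position = 9, corrected codeword c = 101000010011100

Compute s = H r^T mod 2 one row at a time:
  s_1 = 1 + 1 + 0 + 1 + 1 + 1 + 0 + 0 = 5 ≡ 1 (mod 2).
  s_2 = 0 + 0 + 0 + 0 + 1 + 1 + 0 + 0 = 2 ≡ 0 (mod 2).
  s_3 = 0 + 1 + 0 + 0 + 0 + 1 + 0 + 0 = 2 ≡ 0 (mod 2).
  s_4 = 1 + 1 + 0 + 0 + 1 + 1 + 1 + 0 = 5 ≡ 1 (mod 2).
s = (1, 0, 0, 1)^T — this equals column 9 of H (binary 1001), so error is at position 9.
Correct: flip bit 9 of r = 101000011011100 to get c = 101000010011100.


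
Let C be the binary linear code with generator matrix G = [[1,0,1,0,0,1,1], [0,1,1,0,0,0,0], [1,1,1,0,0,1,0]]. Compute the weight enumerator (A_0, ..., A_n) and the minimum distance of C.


Weight distribution: A_0 = 1, A_2 = 4, A_4 = 3. Minimum distance d = 2.

Enumerate all 2^3 = 8 messages m ∈ F_2^3.
For each, compute codeword c = mG in F_2^7, then tally its weight.
  m = 000 → c = 0000000, weight = 0.
  m = 100 → c = 1010011, weight = 4.
  m = 010 → c = 0110000, weight = 2.
  m = 110 → c = 1100011, weight = 4.
  m = 001 → c = 1110010, weight = 4.
  m = 101 → c = 0100001, weight = 2.
  m = 011 → c = 1000010, weight = 2.
  m = 111 → c = 0010001, weight = 2.
Tally weights:
  weight 0: 1 codewords.
  weight 2: 4 codewords.
  weight 4: 3 codewords.
Minimum distance d = smallest w > 0 with A_w > 0 = 2.
Sanity: Σ A_w = 8 = 2^3 = 8 ✓.


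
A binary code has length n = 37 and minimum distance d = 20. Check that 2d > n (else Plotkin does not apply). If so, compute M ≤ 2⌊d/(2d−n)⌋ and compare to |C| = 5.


Plotkin bound M ≤ 12; given |C| = 5 ≤ bound (satisfied).

Check applicability: 2d = 40, n = 37.
2d − n = 3 > 0, so Plotkin applies.
Compute d/(2d−n) = 20/3 ≈ 6.6667.
⌊d/(2d−n)⌋ = 6.
Plotkin bound: M ≤ 2·6 = 12.
Given |C| = 5, check: satisfied.
This |C| is below the Plotkin bound.


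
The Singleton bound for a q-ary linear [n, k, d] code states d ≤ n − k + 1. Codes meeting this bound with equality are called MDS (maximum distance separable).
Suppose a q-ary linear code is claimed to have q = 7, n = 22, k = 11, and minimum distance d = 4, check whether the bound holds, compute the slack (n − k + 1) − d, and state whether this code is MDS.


Singleton RHS = n − k + 1 = 12, slack = 8, bound satisfied, not MDS.

Singleton bound: d ≤ n − k + 1.
Here n = 22, k = 11, so n − k + 1 = 12.
Given d = 4, check d ≤ 12: YES.
Slack = (n − k + 1) − d = 8.
The code is NOT MDS (slack = 8 > 0).
Description: the claimed parameters are [22, 11, 4]_7; such a code would be non-MDS.


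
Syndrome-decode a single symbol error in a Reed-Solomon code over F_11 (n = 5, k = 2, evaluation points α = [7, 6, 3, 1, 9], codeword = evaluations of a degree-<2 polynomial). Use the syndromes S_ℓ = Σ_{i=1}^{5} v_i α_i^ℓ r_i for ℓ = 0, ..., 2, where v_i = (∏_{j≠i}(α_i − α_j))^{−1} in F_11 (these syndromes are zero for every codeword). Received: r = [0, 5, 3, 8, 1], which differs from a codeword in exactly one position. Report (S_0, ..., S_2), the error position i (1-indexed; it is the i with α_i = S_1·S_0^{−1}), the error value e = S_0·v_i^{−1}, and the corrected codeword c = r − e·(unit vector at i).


S = (6, 7, 10), error at position 3, error magnitude e = 5, c = [0, 5, 9, 8, 1].

Step 1: column multipliers v_i = (∏_{j≠i}(α_i − α_j))^{−1} mod 11.
  i = 1 (α = 7): (7−6)(7−3)(7−1)(7−9) = 1·4·6·(−2) = −48 ≡ 7, so v_1 = 7^{−1} = 8 (mod 11).
  i = 2 (α = 6): (6−7)(6−3)(6−1)(6−9) = (−1)·3·5·(−3) = 45 ≡ 1, so v_2 = 1^{−1} = 1 (mod 11).
  i = 3 (α = 3): (3−7)(3−6)(3−1)(3−9) = (−4)·(−3)·2·(−6) = −144 ≡ 10, so v_3 = 10^{−1} = 10 (mod 11).
  i = 4 (α = 1): (1−7)(1−6)(1−3)(1−9) = (−6)·(−5)·(−2)·(−8) = 480 ≡ 7, so v_4 = 7^{−1} = 8 (mod 11).
  i = 5 (α = 9): (9−7)(9−6)(9−3)(9−1) = 2·3·6·8 = 288 ≡ 2, so v_5 = 2^{−1} = 6 (mod 11).
  v = [8, 1, 10, 8, 6].
Step 2: syndromes of r = [0, 5, 3, 8, 1] (all sums mod 11).
  S_0 = Σ v_i r_i = 8·0 + 1·5 + 10·3 + 8·8 + 6·1 = 105 ≡ 6.
  S_1 = Σ v_i α_i r_i = 8·7·0 + 1·6·5 + 10·3·3 + 8·1·8 + 6·9·1 = 238 ≡ 7.
  α_i^2 mod 11 = [5, 3, 9, 1, 4].
  S_2 = Σ v_i α_i^2 r_i = 8·5·0 + 1·3·5 + 10·9·3 + 8·1·8 + 6·4·1 = 373 ≡ 10.
  S = (6, 7, 10) ≠ 0, so r is not a codeword (an error is present).
Step 3: locate the error. For a single error e at position i, S_ℓ = v_i·e·α_i^ℓ, so α_err = S_1/S_0.
  S_0^{−1} = 6^{−1} = 2 (mod 11), so α_err = 7·2 = 14 ≡ 3 = α_3. Error position i = 3.
  Consistency check: S_2/S_1 = 10·8 = 80 ≡ 3 = α_err ✓ (single-error assumption holds).
Step 4: error magnitude e = S_0/v_3 = S_0·∏_{j≠3}(α_3 − α_j) = 6·10 = 60 ≡ 5 (mod 11).
Step 5: correct position 3: c_3 = r_3 − e = 3 − 5 ≡ 9 (mod 11). Hence c = [0, 5, 9, 8, 1].
  Check: interpolating c through the α_i gives m(x) = 2 + 6·x (degree < 2) with m(α_i) = c_i for every i, so c is indeed a codeword.


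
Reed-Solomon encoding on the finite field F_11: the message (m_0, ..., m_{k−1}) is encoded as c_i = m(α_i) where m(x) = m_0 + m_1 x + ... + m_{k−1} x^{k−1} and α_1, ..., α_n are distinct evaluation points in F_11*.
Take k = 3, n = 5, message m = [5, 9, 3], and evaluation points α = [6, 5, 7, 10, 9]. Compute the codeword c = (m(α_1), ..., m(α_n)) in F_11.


c = [2, 4, 6, 10, 10]

Message polynomial: m(x) = 5 + 9·x + 3·x^2 (mod 11).
For each evaluation point α_i, compute m(α_i) mod 11:
  α_1 = 6: Horner steps 3 → 5 → 2, so m(6) = 2.
  α_2 = 5: Horner steps 3 → 2 → 4, so m(5) = 4.
  α_3 = 7: Horner steps 3 → 8 → 6, so m(7) = 6.
  α_4 = 10: Horner steps 3 → 6 → 10, so m(10) = 10.
  α_5 = 9: Horner steps 3 → 3 → 10, so m(9) = 10.
Codeword c = [2, 4, 6, 10, 10] ∈ F_11^5.


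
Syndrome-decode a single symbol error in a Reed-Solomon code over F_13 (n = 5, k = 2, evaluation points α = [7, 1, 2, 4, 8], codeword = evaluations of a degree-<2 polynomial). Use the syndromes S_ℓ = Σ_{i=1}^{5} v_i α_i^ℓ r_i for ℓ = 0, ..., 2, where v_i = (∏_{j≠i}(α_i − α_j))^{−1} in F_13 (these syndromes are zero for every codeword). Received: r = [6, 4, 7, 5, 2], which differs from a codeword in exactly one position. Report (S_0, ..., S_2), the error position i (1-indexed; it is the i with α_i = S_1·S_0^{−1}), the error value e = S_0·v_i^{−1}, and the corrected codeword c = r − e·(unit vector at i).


S = (4, 8, 3), error at position 3, error magnitude e = 7, c = [6, 4, 0, 5, 2].

Step 1: column multipliers v_i = (∏_{j≠i}(α_i − α_j))^{−1} mod 13.
  i = 1 (α = 7): (7−1)(7−2)(7−4)(7−8) = 6·5·3·(−1) = −90 ≡ 1, so v_1 = 1^{−1} = 1 (mod 13).
  i = 2 (α = 1): (1−7)(1−2)(1−4)(1−8) = (−6)·(−1)·(−3)·(−7) = 126 ≡ 9, so v_2 = 9^{−1} = 3 (mod 13).
  i = 3 (α = 2): (2−7)(2−1)(2−4)(2−8) = (−5)·1·(−2)·(−6) = −60 ≡ 5, so v_3 = 5^{−1} = 8 (mod 13).
  i = 4 (α = 4): (4−7)(4−1)(4−2)(4−8) = (−3)·3·2·(−4) = 72 ≡ 7, so v_4 = 7^{−1} = 2 (mod 13).
  i = 5 (α = 8): (8−7)(8−1)(8−2)(8−4) = 1·7·6·4 = 168 ≡ 12, so v_5 = 12^{−1} = 12 (mod 13).
  v = [1, 3, 8, 2, 12].
Step 2: syndromes of r = [6, 4, 7, 5, 2] (all sums mod 13).
  S_0 = Σ v_i r_i = 1·6 + 3·4 + 8·7 + 2·5 + 12·2 = 108 ≡ 4.
  S_1 = Σ v_i α_i r_i = 1·7·6 + 3·1·4 + 8·2·7 + 2·4·5 + 12·8·2 = 398 ≡ 8.
  α_i^2 mod 13 = [10, 1, 4, 3, 12].
  S_2 = Σ v_i α_i^2 r_i = 1·10·6 + 3·1·4 + 8·4·7 + 2·3·5 + 12·12·2 = 614 ≡ 3.
  S = (4, 8, 3) ≠ 0, so r is not a codeword (an error is present).
Step 3: locate the error. For a single error e at position i, S_ℓ = v_i·e·α_i^ℓ, so α_err = S_1/S_0.
  S_0^{−1} = 4^{−1} = 10 (mod 13), so α_err = 8·10 = 80 ≡ 2 = α_3. Error position i = 3.
  Consistency check: S_2/S_1 = 3·5 = 15 ≡ 2 = α_err ✓ (single-error assumption holds).
Step 4: error magnitude e = S_0/v_3 = S_0·∏_{j≠3}(α_3 − α_j) = 4·5 = 20 ≡ 7 (mod 13).
Step 5: correct position 3: c_3 = r_3 − e = 7 − 7 ≡ 0 (mod 13). Hence c = [6, 4, 0, 5, 2].
  Check: interpolating c through the α_i gives m(x) = 8 + 9·x (degree < 2) with m(α_i) = c_i for every i, so c is indeed a codeword.


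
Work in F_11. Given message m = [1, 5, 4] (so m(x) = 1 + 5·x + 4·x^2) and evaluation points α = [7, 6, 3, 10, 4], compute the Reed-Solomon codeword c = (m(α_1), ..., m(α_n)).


c = [1, 10, 8, 0, 8]

Message polynomial: m(x) = 1 + 5·x + 4·x^2 (mod 11).
For each evaluation point α_i, compute m(α_i) mod 11:
  α_1 = 7: Horner steps 4 → 0 → 1, so m(7) = 1.
  α_2 = 6: Horner steps 4 → 7 → 10, so m(6) = 10.
  α_3 = 3: Horner steps 4 → 6 → 8, so m(3) = 8.
  α_4 = 10: Horner steps 4 → 1 → 0, so m(10) = 0.
  α_5 = 4: Horner steps 4 → 10 → 8, so m(4) = 8.
Codeword c = [1, 10, 8, 0, 8] ∈ F_11^5.


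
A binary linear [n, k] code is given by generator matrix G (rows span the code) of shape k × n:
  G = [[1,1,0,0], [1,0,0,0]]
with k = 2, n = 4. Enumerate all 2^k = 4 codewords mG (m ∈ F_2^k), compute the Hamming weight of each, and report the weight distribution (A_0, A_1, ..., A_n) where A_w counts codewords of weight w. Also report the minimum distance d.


Weight distribution: A_0 = 1, A_1 = 2, A_2 = 1. Minimum distance d = 1.

Enumerate all 2^2 = 4 messages m ∈ F_2^2.
For each, compute codeword c = mG in F_2^4, then tally its weight.
  m = 00 → c = 0000, weight = 0.
  m = 10 → c = 1100, weight = 2.
  m = 01 → c = 1000, weight = 1.
  m = 11 → c = 0100, weight = 1.
Tally weights:
  weight 0: 1 codewords.
  weight 1: 2 codewords.
  weight 2: 1 codewords.
Minimum distance d = smallest w > 0 with A_w > 0 = 1.
Sanity: Σ A_w = 4 = 2^2 = 4 ✓.


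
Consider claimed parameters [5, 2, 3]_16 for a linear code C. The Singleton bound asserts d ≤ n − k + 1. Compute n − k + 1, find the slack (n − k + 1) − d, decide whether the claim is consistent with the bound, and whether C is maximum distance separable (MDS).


Singleton RHS = n − k + 1 = 4, slack = 1, bound satisfied, not MDS.

Singleton bound: d ≤ n − k + 1.
Here n = 5, k = 2, so n − k + 1 = 4.
Given d = 3, check d ≤ 4: YES.
Slack = (n − k + 1) − d = 1.
The code is NOT MDS (slack = 1 > 0).
Description: the claimed parameters are [5, 2, 3]_16; such a code would be non-MDS.


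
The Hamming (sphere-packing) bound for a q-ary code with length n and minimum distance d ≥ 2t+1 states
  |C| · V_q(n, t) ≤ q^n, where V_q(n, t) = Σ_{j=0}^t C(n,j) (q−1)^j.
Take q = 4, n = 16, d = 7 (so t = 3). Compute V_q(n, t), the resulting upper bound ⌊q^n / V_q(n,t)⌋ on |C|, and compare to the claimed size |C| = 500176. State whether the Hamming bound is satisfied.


V_q(n, t) = 16249, q^n = 4294967296, Hamming bound = 264321, |C| = 500176 > bound (violated).

Step 1: Compute V_q(n, t) = Σ_{j=0}^3 C(n, j) (q−1)^j.
  j = 0: C(16,0)·(3)^0 = 1·1 = 1.
  j = 1: C(16,1)·(3)^1 = 16·3 = 48.
  j = 2: C(16,2)·(3)^2 = 120·9 = 1080.
  j = 3: C(16,3)·(3)^3 = 560·27 = 15120.
  V_q(n, t) = 1 + 48 + 1080 + 15120 = 16249.
Step 2: q^n = 4^16 = 4294967296.
Step 3: Hamming bound ⌊q^n / V_q(n,t)⌋ = ⌊4294967296/16249⌋ = 264321.
Step 4: Compare |C| = 500176 to 264321: violated.
The claimed |C| lies above the Hamming bound, so no 4-ary code of length 16 with d ≥ 7 can have 500176 codewords.


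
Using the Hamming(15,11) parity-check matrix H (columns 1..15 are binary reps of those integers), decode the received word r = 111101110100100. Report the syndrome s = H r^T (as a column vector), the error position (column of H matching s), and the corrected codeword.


s = (1, 0, 1, 0)^T, error position = 10, corrected codeword c = 111101110000100

Compute s = H r^T mod 2 one row at a time:
  s_1 = 1 + 0 + 1 + 0 + 0 + 1 + 0 + 0 = 3 ≡ 1 (mod 2).
  s_2 = 1 + 0 + 1 + 1 + 0 + 1 + 0 + 0 = 4 ≡ 0 (mod 2).
  s_3 = 1 + 1 + 1 + 1 + 1 + 0 + 0 + 0 = 5 ≡ 1 (mod 2).
  s_4 = 1 + 1 + 0 + 1 + 0 + 0 + 1 + 0 = 4 ≡ 0 (mod 2).
s = (1, 0, 1, 0)^T — this equals column 10 of H (binary 1010), so error is at position 10.
Correct: flip bit 10 of r = 111101110100100 to get c = 111101110000100.


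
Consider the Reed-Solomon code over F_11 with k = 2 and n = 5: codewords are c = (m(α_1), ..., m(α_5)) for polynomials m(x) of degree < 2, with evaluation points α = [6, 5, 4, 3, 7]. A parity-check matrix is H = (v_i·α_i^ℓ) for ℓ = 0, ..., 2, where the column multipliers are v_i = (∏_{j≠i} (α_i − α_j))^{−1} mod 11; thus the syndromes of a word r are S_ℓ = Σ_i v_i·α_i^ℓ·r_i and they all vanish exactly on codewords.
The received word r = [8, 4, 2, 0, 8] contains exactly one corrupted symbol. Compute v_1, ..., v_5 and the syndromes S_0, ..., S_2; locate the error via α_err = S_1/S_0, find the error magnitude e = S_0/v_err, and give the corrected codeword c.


S = (7, 9, 10), error at position 1, error magnitude e = 2, c = [6, 4, 2, 0, 8].

Step 1: column multipliers v_i = (∏_{j≠i}(α_i − α_j))^{−1} mod 11.
  i = 1 (α = 6): (6−5)(6−4)(6−3)(6−7) = 1·2·3·(−1) = −6 ≡ 5, so v_1 = 5^{−1} = 9 (mod 11).
  i = 2 (α = 5): (5−6)(5−4)(5−3)(5−7) = (−1)·1·2·(−2) = 4 ≡ 4, so v_2 = 4^{−1} = 3 (mod 11).
  i = 3 (α = 4): (4−6)(4−5)(4−3)(4−7) = (−2)·(−1)·1·(−3) = −6 ≡ 5, so v_3 = 5^{−1} = 9 (mod 11).
  i = 4 (α = 3): (3−6)(3−5)(3−4)(3−7) = (−3)·(−2)·(−1)·(−4) = 24 ≡ 2, so v_4 = 2^{−1} = 6 (mod 11).
  i = 5 (α = 7): (7−6)(7−5)(7−4)(7−3) = 1·2·3·4 = 24 ≡ 2, so v_5 = 2^{−1} = 6 (mod 11).
  v = [9, 3, 9, 6, 6].
Step 2: syndromes of r = [8, 4, 2, 0, 8] (all sums mod 11).
  S_0 = Σ v_i r_i = 9·8 + 3·4 + 9·2 + 6·0 + 6·8 = 150 ≡ 7.
  S_1 = Σ v_i α_i r_i = 9·6·8 + 3·5·4 + 9·4·2 + 6·3·0 + 6·7·8 = 900 ≡ 9.
  α_i^2 mod 11 = [3, 3, 5, 9, 5].
  S_2 = Σ v_i α_i^2 r_i = 9·3·8 + 3·3·4 + 9·5·2 + 6·9·0 + 6·5·8 = 582 ≡ 10.
  S = (7, 9, 10) ≠ 0, so r is not a codeword (an error is present).
Step 3: locate the error. For a single error e at position i, S_ℓ = v_i·e·α_i^ℓ, so α_err = S_1/S_0.
  S_0^{−1} = 7^{−1} = 8 (mod 11), so α_err = 9·8 = 72 ≡ 6 = α_1. Error position i = 1.
  Consistency check: S_2/S_1 = 10·5 = 50 ≡ 6 = α_err ✓ (single-error assumption holds).
Step 4: error magnitude e = S_0/v_1 = S_0·∏_{j≠1}(α_1 − α_j) = 7·5 = 35 ≡ 2 (mod 11).
Step 5: correct position 1: c_1 = r_1 − e = 8 − 2 ≡ 6 (mod 11). Hence c = [6, 4, 2, 0, 8].
  Check: interpolating c through the α_i gives m(x) = 5 + 2·x (degree < 2) with m(α_i) = c_i for every i, so c is indeed a codeword.
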